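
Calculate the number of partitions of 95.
104651419

p(n) counts ways to write n as a sum of positive integers (order ignored).
Euler's pentagonal recurrence: p(k) = p(k-1) + p(k-2) - p(k-5) - p(k-7) + p(k-12) + p(k-15) - ... (offsets j(3j∓1)/2, signs ++--, p(0)=1, p(<0)=0).
DP table for k = 0..94: p(0)=1, p(1)=1, p(2)=2, p(3)=3, p(4)=5, p(5)=7, p(6)=11, p(7)=15, p(8)=22, p(9)=30, p(10)=42, p(11)=56, p(12)=77, p(13)=101, p(14)=135, p(15)=176, p(16)=231, p(17)=297, p(18)=385, p(19)=490, p(20)=627, p(21)=792, p(22)=1002, p(23)=1255, p(24)=1575, p(25)=1958, p(26)=2436, p(27)=3010, p(28)=3718, p(29)=4565, p(30)=5604, p(31)=6842, p(32)=8349, p(33)=10143, p(34)=12310, p(35)=14883, p(36)=17977, p(37)=21637, p(38)=26015, p(39)=31185, p(40)=37338, p(41)=44583, p(42)=53174, p(43)=63261, p(44)=75175, p(45)=89134, p(46)=105558, p(47)=124754, p(48)=147273, p(49)=173525, p(50)=204226, p(51)=239943, p(52)=281589, p(53)=329931, p(54)=386155, p(55)=451276, p(56)=526823, p(57)=614154, p(58)=715220, p(59)=831820, p(60)=966467, p(61)=1121505, p(62)=1300156, p(63)=1505499, p(64)=1741630, p(65)=2012558, p(66)=2323520, p(67)=2679689, p(68)=3087735, p(69)=3554345, p(70)=4087968, p(71)=4697205, p(72)=5392783, p(73)=6185689, p(74)=7089500, p(75)=8118264, p(76)=9289091, p(77)=10619863, p(78)=12132164, p(79)=13848650, p(80)=15796476, p(81)=18004327, p(82)=20506255, p(83)=23338469, p(84)=26543660, p(85)=30167357, p(86)=34262962, p(87)=38887673, p(88)=44108109, p(89)=49995925, p(90)=56634173, p(91)=64112359, p(92)=72533807, p(93)=82010177, p(94)=92669720.
Final step: p(95) = p(94) + p(93) - p(90) - p(88) + p(83) + p(80) - p(73) - p(69) + p(60) + p(55) - p(44) - p(38) + p(25) + p(18) - p(3)
= 92669720 + 82010177 - 56634173 - 44108109 + 23338469 + 15796476 - 6185689 - 3554345 + 966467 + 451276 - 75175 - 26015 + 1958 + 385 - 3
= 104651419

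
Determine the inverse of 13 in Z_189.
160

gcd(13, 189) = 1, so the inverse exists.
Extended Euclidean algorithm on (189, 13):
189 = 14 × 13 + 7  ⟹  7 = (1)·189 + (-14)·13
13 = 1 × 7 + 6  ⟹  6 = (-1)·189 + (15)·13
7 = 1 × 6 + 1  ⟹  1 = (2)·189 + (-29)·13
So (-29)·13 ≡ 1 (mod 189), i.e. 13^(-1) ≡ -29 ≡ 160 (mod 189).
Check: 13 × 160 = 2080 ≡ 1 (mod 189)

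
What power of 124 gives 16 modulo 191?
182

Baby-step giant-step with step n = ⌈√191⌉ = 14.
Baby steps 124^j mod 191 (j:value) for j=0..13: 0:1, 1:124, 2:96, 3:62, 4:48, 5:31, 6:24, 7:111, 8:12, 9:151, 10:6, 11:171, 12:3, 13:181.
Giant-step multiplier: 124^(-14) ≡ 124^(190-14) = 124^176 ≡ 128 (mod 191).
Giant steps γ_i = 16·128^i mod 191: γ_0=16, γ_1=138, γ_2=92, γ_3=125, γ_4=147, γ_5=98, γ_6=129, γ_7=86, γ_8=121, γ_9=17, γ_10=75, γ_11=50, γ_12=97, γ_13=1 (in table at j=0).
x = i·n + j = 13·14 + 0 = 182.
Check: 124^182 ≡ 16 (mod 191).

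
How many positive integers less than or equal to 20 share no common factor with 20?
8

20 = 2^2 × 5
φ(n) = n × ∏(1 - 1/p) for each prime p dividing n
φ(20) = 20 × (1 - 1/2) × (1 - 1/5) = 8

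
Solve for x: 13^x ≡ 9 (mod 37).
8

Baby-step giant-step with step n = ⌈√37⌉ = 7.
Baby steps 13^j mod 37 (j:value) for j=0..6: 0:1, 1:13, 2:21, 3:14, 4:34, 5:35, 6:11.
Giant-step multiplier: 13^(-7) ≡ 13^(36-7) = 13^29 ≡ 22 (mod 37).
Giant steps γ_i = 9·22^i mod 37: γ_0=9, γ_1=13 (in table at j=1).
x = i·n + j = 1·7 + 1 = 8.
Check: 13^8 ≡ 9 (mod 37).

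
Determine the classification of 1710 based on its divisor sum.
abundant

Proper divisors of 1710: sum = 1 + 2 + 3 + 5 + 6 + 9 + 10 + 15 + ... + 285 + 342 + 570 + 855 (23 divisors) = 2970
Since 2970 > 1710, 1710 is abundant.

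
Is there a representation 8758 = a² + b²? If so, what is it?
Not possible

Factorization: 8758 = 2 × 29 × 151
By Fermat: n is sum of two squares iff every prime p ≡ 3 (mod 4) appears to even power.
Prime(s) ≡ 3 (mod 4) with odd exponent: [(151, 1)]
Therefore 8758 cannot be expressed as a² + b².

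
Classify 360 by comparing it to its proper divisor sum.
abundant

Proper divisors of 360: sum = 1 + 2 + 3 + 4 + 5 + 6 + 8 + 9 + ... + 72 + 90 + 120 + 180 (23 divisors) = 810
Since 810 > 360, 360 is abundant.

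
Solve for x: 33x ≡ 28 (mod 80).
x ≡ 76 (mod 80)

gcd(33, 80) = 1, which divides 28, so solutions exist.
Find 33^(-1) mod 80 by the extended Euclidean algorithm:
80 = 2 × 33 + 14  ⟹  14 = (1)·80 + (-2)·33
33 = 2 × 14 + 5  ⟹  5 = (-2)·80 + (5)·33
14 = 2 × 5 + 4  ⟹  4 = (5)·80 + (-12)·33
5 = 1 × 4 + 1  ⟹  1 = (-7)·80 + (17)·33
So (17)·33 ≡ 1 (mod 80), i.e. 33^(-1) ≡ 17 (mod 80).
x ≡ 17 × 28 = 476 ≡ 76 (mod 80).
Check: 33 × 76 = 2508 ≡ 28 (mod 80).
Unique solution: x ≡ 76 (mod 80)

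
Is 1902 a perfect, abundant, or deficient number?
abundant

Proper divisors of 1902: sum = 1 + 2 + 3 + 6 + 317 + 634 + 951 = 1914
Since 1914 > 1902, 1902 is abundant.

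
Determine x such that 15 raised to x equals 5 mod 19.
8

Baby-step giant-step with step n = ⌈√19⌉ = 5.
Baby steps 15^j mod 19 (j:value) for j=0..4: 0:1, 1:15, 2:16, 3:12, 4:9.
Giant-step multiplier: 15^(-5) ≡ 15^(18-5) = 15^13 ≡ 10 (mod 19).
Giant steps γ_i = 5·10^i mod 19: γ_0=5, γ_1=12 (in table at j=3).
x = i·n + j = 1·5 + 3 = 8.
Check: 15^8 ≡ 5 (mod 19).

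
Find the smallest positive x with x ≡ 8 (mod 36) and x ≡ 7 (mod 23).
260

Using Chinese Remainder Theorem:
M = 36 × 23 = 828
M1 = 23, M2 = 36
y1 = 23^(-1) mod 36 = 11
y2 = 36^(-1) mod 23 = 16
x = (8×23×11 + 7×36×16) mod 828 = 260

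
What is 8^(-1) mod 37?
14

gcd(8, 37) = 1, so the inverse exists.
Extended Euclidean algorithm on (37, 8):
37 = 4 × 8 + 5  ⟹  5 = (1)·37 + (-4)·8
8 = 1 × 5 + 3  ⟹  3 = (-1)·37 + (5)·8
5 = 1 × 3 + 2  ⟹  2 = (2)·37 + (-9)·8
3 = 1 × 2 + 1  ⟹  1 = (-3)·37 + (14)·8
So (14)·8 ≡ 1 (mod 37), i.e. 8^(-1) ≡ 14 (mod 37).
Check: 8 × 14 = 112 ≡ 1 (mod 37)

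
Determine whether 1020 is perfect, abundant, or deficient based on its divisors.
abundant

Proper divisors of 1020: sum = 1 + 2 + 3 + 4 + 5 + 6 + 10 + 12 + ... + 204 + 255 + 340 + 510 (23 divisors) = 2004
Since 2004 > 1020, 1020 is abundant.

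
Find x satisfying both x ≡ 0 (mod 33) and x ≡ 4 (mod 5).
99

Using Chinese Remainder Theorem:
M = 33 × 5 = 165
M1 = 5, M2 = 33
y1 = 5^(-1) mod 33 = 20
y2 = 33^(-1) mod 5 = 2
x = (0×5×20 + 4×33×2) mod 165 = 99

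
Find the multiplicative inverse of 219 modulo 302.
171

gcd(219, 302) = 1, so the inverse exists.
Extended Euclidean algorithm on (302, 219):
302 = 1 × 219 + 83  ⟹  83 = (1)·302 + (-1)·219
219 = 2 × 83 + 53  ⟹  53 = (-2)·302 + (3)·219
83 = 1 × 53 + 30  ⟹  30 = (3)·302 + (-4)·219
53 = 1 × 30 + 23  ⟹  23 = (-5)·302 + (7)·219
30 = 1 × 23 + 7  ⟹  7 = (8)·302 + (-11)·219
23 = 3 × 7 + 2  ⟹  2 = (-29)·302 + (40)·219
7 = 3 × 2 + 1  ⟹  1 = (95)·302 + (-131)·219
So (-131)·219 ≡ 1 (mod 302), i.e. 219^(-1) ≡ -131 ≡ 171 (mod 302).
Check: 219 × 171 = 37449 ≡ 1 (mod 302)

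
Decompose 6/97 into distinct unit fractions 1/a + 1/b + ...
1/17 + 1/330 + 1/544170

Greedy algorithm:
6/97: ceiling(97/6) = 17, use 1/17
5/1649: ceiling(1649/5) = 330, use 1/330
1/544170: ceiling(544170/1) = 544170, use 1/544170
Result: 6/97 = 1/17 + 1/330 + 1/544170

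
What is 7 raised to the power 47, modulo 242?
61

Repeated squaring. Binary of 47 = 101111.
7^1 ≡ 7 (mod 242); 7^2 ≡ 49 (mod 242); 7^4 ≡ 223 (mod 242); 7^8 ≡ 119 (mod 242); 7^16 ≡ 125 (mod 242); 7^32 ≡ 137 (mod 242)
7^47 = 7^1 × 7^2 × 7^4 × 7^8 × 7^32 ≡ 61 (mod 242)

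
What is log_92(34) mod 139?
18

Baby-step giant-step with step n = ⌈√139⌉ = 12.
Baby steps 92^j mod 139 (j:value) for j=0..11: 0:1, 1:92, 2:124, 3:10, 4:86, 5:128, 6:100, 7:26, 8:29, 9:27, 10:121, 11:12.
Giant-step multiplier: 92^(-12) ≡ 92^(138-12) = 92^126 ≡ 52 (mod 139).
Giant steps γ_i = 34·52^i mod 139: γ_0=34, γ_1=100 (in table at j=6).
x = i·n + j = 1·12 + 6 = 18.
Check: 92^18 ≡ 34 (mod 139).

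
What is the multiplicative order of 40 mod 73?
72

73 is prime, so ord(40) divides φ(73) = 72.
Divisors of 72: 1, 2, 3, 4, 6, 8, 9, 12, 18, 24, 36, 72.
Repeated squaring: 40^1 ≡ 40, 40^2 ≡ 67, 40^4 ≡ 36, 40^8 ≡ 55, 40^16 ≡ 32, 40^32 ≡ 2, 40^64 ≡ 4 (mod 73).
Test 40^d mod 73 for each divisor d in increasing order:
40^1 ≡ 40
40^2 ≡ 67
40^3 = 40^2·40^1 ≡ 52
40^4 ≡ 36
40^6 = 40^4·40^2 ≡ 3
40^8 ≡ 55
40^9 = 40^8·40^1 ≡ 10
40^12 = 40^8·40^4 ≡ 9
40^18 = 40^16·40^2 ≡ 27
40^24 = 40^16·40^8 ≡ 8
40^36 = 40^32·40^4 ≡ 72
40^72 = 40^64·40^8 ≡ 1  ← first divisor giving 1
The order is 72.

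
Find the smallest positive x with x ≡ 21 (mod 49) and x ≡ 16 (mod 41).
1246

Using Chinese Remainder Theorem:
M = 49 × 41 = 2009
M1 = 41, M2 = 49
y1 = 41^(-1) mod 49 = 6
y2 = 49^(-1) mod 41 = 36
x = (21×41×6 + 16×49×36) mod 2009 = 1246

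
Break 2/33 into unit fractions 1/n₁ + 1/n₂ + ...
1/17 + 1/561

Greedy algorithm:
2/33: ceiling(33/2) = 17, use 1/17
1/561: ceiling(561/1) = 561, use 1/561
Result: 2/33 = 1/17 + 1/561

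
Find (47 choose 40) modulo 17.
16

Using Lucas' theorem:
Write n=47 and k=40 in base 17:
n in base 17: [2, 13]
k in base 17: [2, 6]
C(47,40) mod 17 = ∏ C(n_i, k_i) mod 17
Digit binomials (mod 17): C(2,2) = 1; C(13,6) = 1716 ≡ 16
Product: 1 × 16 = 16 ≡ 16 (mod 17)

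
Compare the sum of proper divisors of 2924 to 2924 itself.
deficient

Proper divisors of 2924: sum = 1 + 2 + 4 + 17 + 34 + 43 + 68 + 86 + 172 + 731 + 1462 = 2620
Since 2620 < 2924, 2924 is deficient.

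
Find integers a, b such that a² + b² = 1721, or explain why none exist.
11² + 40² (a=11, b=40)

Factorization: 1721 = 1721
By Fermat: n is sum of two squares iff every prime p ≡ 3 (mod 4) appears to even power.
All primes ≡ 3 (mod 4) appear to even power.
Search a = 0, 1, 2, … for 1721 - a² a perfect square: first hit at a = 11: 1721 - 121 = 1600 = 40².
1721 = 11² + 40² = 121 + 1600 ✓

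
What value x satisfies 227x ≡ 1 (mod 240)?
203

gcd(227, 240) = 1, so the inverse exists.
Extended Euclidean algorithm on (240, 227):
240 = 1 × 227 + 13  ⟹  13 = (1)·240 + (-1)·227
227 = 17 × 13 + 6  ⟹  6 = (-17)·240 + (18)·227
13 = 2 × 6 + 1  ⟹  1 = (35)·240 + (-37)·227
So (-37)·227 ≡ 1 (mod 240), i.e. 227^(-1) ≡ -37 ≡ 203 (mod 240).
Check: 227 × 203 = 46081 ≡ 1 (mod 240)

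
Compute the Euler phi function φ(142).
70

142 = 2 × 71
φ(n) = n × ∏(1 - 1/p) for each prime p dividing n
φ(142) = 142 × (1 - 1/2) × (1 - 1/71) = 70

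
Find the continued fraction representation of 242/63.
[3; 1, 5, 3, 3]

Euclidean algorithm steps:
242 = 3 × 63 + 53
63 = 1 × 53 + 10
53 = 5 × 10 + 3
10 = 3 × 3 + 1
3 = 3 × 1 + 0
Continued fraction: [3; 1, 5, 3, 3]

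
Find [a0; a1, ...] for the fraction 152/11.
[13; 1, 4, 2]

Euclidean algorithm steps:
152 = 13 × 11 + 9
11 = 1 × 9 + 2
9 = 4 × 2 + 1
2 = 2 × 1 + 0
Continued fraction: [13; 1, 4, 2]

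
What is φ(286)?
120

286 = 2 × 11 × 13
φ(n) = n × ∏(1 - 1/p) for each prime p dividing n
φ(286) = 286 × (1 - 1/2) × (1 - 1/11) × (1 - 1/13) = 120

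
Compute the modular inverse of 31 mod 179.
52

gcd(31, 179) = 1, so the inverse exists.
Extended Euclidean algorithm on (179, 31):
179 = 5 × 31 + 24  ⟹  24 = (1)·179 + (-5)·31
31 = 1 × 24 + 7  ⟹  7 = (-1)·179 + (6)·31
24 = 3 × 7 + 3  ⟹  3 = (4)·179 + (-23)·31
7 = 2 × 3 + 1  ⟹  1 = (-9)·179 + (52)·31
So (52)·31 ≡ 1 (mod 179), i.e. 31^(-1) ≡ 52 (mod 179).
Check: 31 × 52 = 1612 ≡ 1 (mod 179)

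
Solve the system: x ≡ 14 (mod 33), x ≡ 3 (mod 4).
47

Using Chinese Remainder Theorem:
M = 33 × 4 = 132
M1 = 4, M2 = 33
y1 = 4^(-1) mod 33 = 25
y2 = 33^(-1) mod 4 = 1
x = (14×4×25 + 3×33×1) mod 132 = 47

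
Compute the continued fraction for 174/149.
[1; 5, 1, 24]

Euclidean algorithm steps:
174 = 1 × 149 + 25
149 = 5 × 25 + 24
25 = 1 × 24 + 1
24 = 24 × 1 + 0
Continued fraction: [1; 5, 1, 24]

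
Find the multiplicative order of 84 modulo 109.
54

109 is prime, so ord(84) divides φ(109) = 108.
Divisors of 108: 1, 2, 3, 4, 6, 9, 12, 18, 27, 36, 54, 108.
Repeated squaring: 84^1 ≡ 84, 84^2 ≡ 80, 84^4 ≡ 78, 84^8 ≡ 89, 84^16 ≡ 73, 84^32 ≡ 97, 84^64 ≡ 35 (mod 109).
Test 84^d mod 109 for each divisor d in increasing order:
84^1 ≡ 84
84^2 ≡ 80
84^3 = 84^2·84^1 ≡ 71
84^4 ≡ 78
84^6 = 84^4·84^2 ≡ 27
84^9 = 84^8·84^1 ≡ 64
84^12 = 84^8·84^4 ≡ 75
84^18 = 84^16·84^2 ≡ 63
84^27 = 84^16·84^8·84^2·84^1 ≡ 108
84^36 = 84^32·84^4 ≡ 45
84^54 = 84^32·84^16·84^4·84^2 ≡ 1  ← first divisor giving 1
The order is 54.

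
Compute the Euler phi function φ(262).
130

262 = 2 × 131
φ(n) = n × ∏(1 - 1/p) for each prime p dividing n
φ(262) = 262 × (1 - 1/2) × (1 - 1/131) = 130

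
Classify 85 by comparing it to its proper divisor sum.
deficient

Proper divisors of 85: sum = 1 + 5 + 17 = 23
Since 23 < 85, 85 is deficient.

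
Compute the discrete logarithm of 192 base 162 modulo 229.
118

Baby-step giant-step with step n = ⌈√229⌉ = 16.
Baby steps 162^j mod 229 (j:value) for j=0..15: 0:1, 1:162, 2:138, 3:143, 4:37, 5:40, 6:68, 7:24, 8:224, 9:106, 10:226, 11:201, 12:44, 13:29, 14:118, 15:109.
Giant-step multiplier: 162^(-16) ≡ 162^(228-16) = 162^212 ≡ 55 (mod 229).
Giant steps γ_i = 192·55^i mod 229: γ_0=192, γ_1=26, γ_2=56, γ_3=103, γ_4=169, γ_5=135, γ_6=97, γ_7=68 (in table at j=6).
x = i·n + j = 7·16 + 6 = 118.
Check: 162^118 ≡ 192 (mod 229).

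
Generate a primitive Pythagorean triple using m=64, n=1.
(4095, 128, 4097)

Euclid's formula: a = m² - n², b = 2mn, c = m² + n²
m = 64, n = 1
a = 64² - 1² = 4096 - 1 = 4095
b = 2 × 64 × 1 = 128
c = 64² + 1² = 4096 + 1 = 4097
Verification: 4095² + 128² = 16769025 + 16384 = 16785409 = 4097² ✓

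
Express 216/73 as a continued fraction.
[2; 1, 23, 3]

Euclidean algorithm steps:
216 = 2 × 73 + 70
73 = 1 × 70 + 3
70 = 23 × 3 + 1
3 = 3 × 1 + 0
Continued fraction: [2; 1, 23, 3]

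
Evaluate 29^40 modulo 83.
63

Repeated squaring. Binary of 40 = 101000.
29^1 ≡ 29 (mod 83); 29^2 ≡ 11 (mod 83); 29^4 ≡ 38 (mod 83); 29^8 ≡ 33 (mod 83); 29^16 ≡ 10 (mod 83); 29^32 ≡ 17 (mod 83)
29^40 = 29^8 × 29^32 ≡ 63 (mod 83)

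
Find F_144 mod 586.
276

Matrix identity: Q^n = [[F_(n+1), F_n], [F_n, F_(n-1)]] with Q = [[1,1],[1,0]].
n = 144 = 10010000₂. Square-and-multiply, entries mod 586:
Q^1 = [[1,1],[1,0]]
Q^2 = (Q^1)² = [[2,1],[1,1]]
Q^4 = (Q^2)² = [[5,3],[3,2]]
Q^9 = (Q^4)²·Q = [[55,34],[34,21]]
Q^18 = (Q^9)² = [[79,240],[240,425]]
Q^36 = (Q^18)² = [[553,244],[244,309]]
Q^72 = (Q^36)² = [[267,540],[540,313]]
Q^144 = (Q^72)² = [[155,276],[276,465]]
F_144 mod 586 = Q^144[0][1] = 276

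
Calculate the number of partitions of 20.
627

p(n) counts ways to write n as a sum of positive integers (order ignored).
Euler's pentagonal recurrence: p(k) = p(k-1) + p(k-2) - p(k-5) - p(k-7) + p(k-12) + p(k-15) - ... (offsets j(3j∓1)/2, signs ++--, p(0)=1, p(<0)=0).
DP table for k = 0..19: p(0)=1, p(1)=1, p(2)=2, p(3)=3, p(4)=5, p(5)=7, p(6)=11, p(7)=15, p(8)=22, p(9)=30, p(10)=42, p(11)=56, p(12)=77, p(13)=101, p(14)=135, p(15)=176, p(16)=231, p(17)=297, p(18)=385, p(19)=490.
Final step: p(20) = p(19) + p(18) - p(15) - p(13) + p(8) + p(5)
= 490 + 385 - 176 - 101 + 22 + 7
= 627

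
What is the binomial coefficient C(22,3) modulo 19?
1

Using Lucas' theorem:
Write n=22 and k=3 in base 19:
n in base 19: [1, 3]
k in base 19: [0, 3]
C(22,3) mod 19 = ∏ C(n_i, k_i) mod 19
Digit binomials (mod 19): C(1,0) = 1; C(3,3) = 1
Product: 1 × 1 = 1 ≡ 1 (mod 19)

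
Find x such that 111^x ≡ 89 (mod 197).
59

Baby-step giant-step with step n = ⌈√197⌉ = 15.
Baby steps 111^j mod 197 (j:value) for j=0..14: 0:1, 1:111, 2:107, 3:57, 4:23, 5:189, 6:97, 7:129, 8:135, 9:13, 10:64, 11:12, 12:150, 13:102, 14:93.
Giant-step multiplier: 111^(-15) ≡ 111^(196-15) = 111^181 ≡ 5 (mod 197).
Giant steps γ_i = 89·5^i mod 197: γ_0=89, γ_1=51, γ_2=58, γ_3=93 (in table at j=14).
x = i·n + j = 3·15 + 14 = 59.
Check: 111^59 ≡ 89 (mod 197).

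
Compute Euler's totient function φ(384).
128

384 = 2^7 × 3
φ(n) = n × ∏(1 - 1/p) for each prime p dividing n
φ(384) = 384 × (1 - 1/2) × (1 - 1/3) = 128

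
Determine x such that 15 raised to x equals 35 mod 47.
41

Baby-step giant-step with step n = ⌈√47⌉ = 7.
Baby steps 15^j mod 47 (j:value) for j=0..6: 0:1, 1:15, 2:37, 3:38, 4:6, 5:43, 6:34.
Giant-step multiplier: 15^(-7) ≡ 15^(46-7) = 15^39 ≡ 20 (mod 47).
Giant steps γ_i = 35·20^i mod 47: γ_0=35, γ_1=42, γ_2=41, γ_3=21, γ_4=44, γ_5=34 (in table at j=6).
x = i·n + j = 5·7 + 6 = 41.
Check: 15^41 ≡ 35 (mod 47).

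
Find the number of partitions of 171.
301384802048

p(n) counts ways to write n as a sum of positive integers (order ignored).
Euler's pentagonal recurrence: p(k) = p(k-1) + p(k-2) - p(k-5) - p(k-7) + p(k-12) + p(k-15) - ... (offsets j(3j∓1)/2, signs ++--, p(0)=1, p(<0)=0).
DP table for k = 0..170: p(0)=1, p(1)=1, p(2)=2, p(3)=3, p(4)=5, p(5)=7, p(6)=11, p(7)=15, p(8)=22, p(9)=30, p(10)=42, p(11)=56, p(12)=77, p(13)=101, p(14)=135, p(15)=176, p(16)=231, p(17)=297, p(18)=385, p(19)=490, p(20)=627, p(21)=792, p(22)=1002, p(23)=1255, p(24)=1575, p(25)=1958, p(26)=2436, p(27)=3010, p(28)=3718, p(29)=4565, p(30)=5604, p(31)=6842, p(32)=8349, p(33)=10143, p(34)=12310, p(35)=14883, p(36)=17977, p(37)=21637, p(38)=26015, p(39)=31185, p(40)=37338, p(41)=44583, p(42)=53174, p(43)=63261, p(44)=75175, p(45)=89134, p(46)=105558, p(47)=124754, p(48)=147273, p(49)=173525, p(50)=204226, p(51)=239943, p(52)=281589, p(53)=329931, p(54)=386155, p(55)=451276, p(56)=526823, p(57)=614154, p(58)=715220, p(59)=831820, p(60)=966467, p(61)=1121505, p(62)=1300156, p(63)=1505499, p(64)=1741630, p(65)=2012558, p(66)=2323520, p(67)=2679689, p(68)=3087735, p(69)=3554345, p(70)=4087968, p(71)=4697205, p(72)=5392783, p(73)=6185689, p(74)=7089500, p(75)=8118264, p(76)=9289091, p(77)=10619863, p(78)=12132164, p(79)=13848650, p(80)=15796476, p(81)=18004327, p(82)=20506255, p(83)=23338469, p(84)=26543660, p(85)=30167357, p(86)=34262962, p(87)=38887673, p(88)=44108109, p(89)=49995925, p(90)=56634173, p(91)=64112359, p(92)=72533807, p(93)=82010177, p(94)=92669720, p(95)=104651419, p(96)=118114304, p(97)=133230930, p(98)=150198136, p(99)=169229875, p(100)=190569292, p(101)=214481126, p(102)=241265379, p(103)=271248950, p(104)=304801365, p(105)=342325709, p(106)=384276336, p(107)=431149389, p(108)=483502844, p(109)=541946240, p(110)=607163746, p(111)=679903203, p(112)=761002156, p(113)=851376628, p(114)=952050665, p(115)=1064144451, p(116)=1188908248, p(117)=1327710076, p(118)=1482074143, p(119)=1653668665, p(120)=1844349560, p(121)=2056148051, p(122)=2291320912, p(123)=2552338241, p(124)=2841940500, p(125)=3163127352, p(126)=3519222692, p(127)=3913864295, p(128)=4351078600, p(129)=4835271870, p(130)=5371315400, p(131)=5964539504, p(132)=6620830889, p(133)=7346629512, p(134)=8149040695, p(135)=9035836076, p(136)=10015581680, p(137)=11097645016, p(138)=12292341831, p(139)=13610949895, p(140)=15065878135, p(141)=16670689208, p(142)=18440293320, p(143)=20390982757, p(144)=22540654445, p(145)=24908858009, p(146)=27517052599, p(147)=30388671978, p(148)=33549419497, p(149)=37027355200, p(150)=40853235313, p(151)=45060624582, p(152)=49686288421, p(153)=54770336324, p(154)=60356673280, p(155)=66493182097, p(156)=73232243759, p(157)=80630964769, p(158)=88751778802, p(159)=97662728555, p(160)=107438159466, p(161)=118159068427, p(162)=129913904637, p(163)=142798995930, p(164)=156919475295, p(165)=172389800255, p(166)=189334822579, p(167)=207890420102, p(168)=228204732751, p(169)=250438925115, p(170)=274768617130.
Final step: p(171) = p(170) + p(169) - p(166) - p(164) + p(159) + p(156) - p(149) - p(145) + p(136) + p(131) - p(120) - p(114) + p(101) + p(94) - p(79) - p(71) + p(54) + p(45) - p(26) - p(16)
= 274768617130 + 250438925115 - 189334822579 - 156919475295 + 97662728555 + 73232243759 - 37027355200 - 24908858009 + 10015581680 + 5964539504 - 1844349560 - 952050665 + 214481126 + 92669720 - 13848650 - 4697205 + 386155 + 89134 - 2436 - 231
= 301384802048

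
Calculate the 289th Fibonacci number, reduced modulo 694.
571

Matrix identity: Q^n = [[F_(n+1), F_n], [F_n, F_(n-1)]] with Q = [[1,1],[1,0]].
n = 289 = 100100001₂. Square-and-multiply, entries mod 694:
Q^1 = [[1,1],[1,0]]
Q^2 = (Q^1)² = [[2,1],[1,1]]
Q^4 = (Q^2)² = [[5,3],[3,2]]
Q^9 = (Q^4)²·Q = [[55,34],[34,21]]
Q^18 = (Q^9)² = [[17,502],[502,209]]
Q^36 = (Q^18)² = [[371,330],[330,41]]
Q^72 = (Q^36)² = [[171,630],[630,235]]
Q^144 = (Q^72)² = [[25,388],[388,331]]
Q^289 = (Q^144)²·Q = [[593,571],[571,22]]
F_289 mod 694 = Q^289[0][1] = 571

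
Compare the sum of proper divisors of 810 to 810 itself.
abundant

Proper divisors of 810: sum = 1 + 2 + 3 + 5 + 6 + 9 + 10 + 15 + ... + 135 + 162 + 270 + 405 (19 divisors) = 1368
Since 1368 > 810, 810 is abundant.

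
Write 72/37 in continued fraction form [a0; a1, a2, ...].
[1; 1, 17, 2]

Euclidean algorithm steps:
72 = 1 × 37 + 35
37 = 1 × 35 + 2
35 = 17 × 2 + 1
2 = 2 × 1 + 0
Continued fraction: [1; 1, 17, 2]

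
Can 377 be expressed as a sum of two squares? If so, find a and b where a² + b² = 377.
4² + 19² (a=4, b=19)

Factorization: 377 = 13 × 29
By Fermat: n is sum of two squares iff every prime p ≡ 3 (mod 4) appears to even power.
All primes ≡ 3 (mod 4) appear to even power.
Search a = 0, 1, 2, … for 377 - a² a perfect square: first hit at a = 4: 377 - 16 = 361 = 19².
377 = 4² + 19² = 16 + 361 ✓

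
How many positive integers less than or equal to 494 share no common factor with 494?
216

494 = 2 × 13 × 19
φ(n) = n × ∏(1 - 1/p) for each prime p dividing n
φ(494) = 494 × (1 - 1/2) × (1 - 1/13) × (1 - 1/19) = 216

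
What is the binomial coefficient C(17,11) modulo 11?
1

Using Lucas' theorem:
Write n=17 and k=11 in base 11:
n in base 11: [1, 6]
k in base 11: [1, 0]
C(17,11) mod 11 = ∏ C(n_i, k_i) mod 11
Digit binomials (mod 11): C(1,1) = 1; C(6,0) = 1
Product: 1 × 1 = 1 ≡ 1 (mod 11)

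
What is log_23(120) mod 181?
55

Baby-step giant-step with step n = ⌈√181⌉ = 14.
Baby steps 23^j mod 181 (j:value) for j=0..13: 0:1, 1:23, 2:167, 3:40, 4:15, 5:164, 6:152, 7:57, 8:44, 9:107, 10:108, 11:131, 12:117, 13:157.
Giant-step multiplier: 23^(-14) ≡ 23^(180-14) = 23^166 ≡ 20 (mod 181).
Giant steps γ_i = 120·20^i mod 181: γ_0=120, γ_1=47, γ_2=35, γ_3=157 (in table at j=13).
x = i·n + j = 3·14 + 13 = 55.
Check: 23^55 ≡ 120 (mod 181).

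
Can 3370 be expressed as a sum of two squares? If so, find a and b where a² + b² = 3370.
11² + 57² (a=11, b=57)

Factorization: 3370 = 2 × 5 × 337
By Fermat: n is sum of two squares iff every prime p ≡ 3 (mod 4) appears to even power.
All primes ≡ 3 (mod 4) appear to even power.
Search a = 0, 1, 2, … for 3370 - a² a perfect square: first hit at a = 11: 3370 - 121 = 3249 = 57².
3370 = 11² + 57² = 121 + 3249 ✓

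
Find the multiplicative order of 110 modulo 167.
166

167 is prime, so ord(110) divides φ(167) = 166.
Divisors of 166: 1, 2, 83, 166.
Repeated squaring: 110^1 ≡ 110, 110^2 ≡ 76, 110^4 ≡ 98, 110^8 ≡ 85, 110^16 ≡ 44, 110^32 ≡ 99, 110^64 ≡ 115, 110^128 ≡ 32 (mod 167).
Test 110^d mod 167 for each divisor d in increasing order:
110^1 ≡ 110
110^2 ≡ 76
110^83 = 110^64·110^16·110^2·110^1 ≡ 166
110^166 = 110^128·110^32·110^4·110^2 ≡ 1  ← first divisor giving 1
The order is 166.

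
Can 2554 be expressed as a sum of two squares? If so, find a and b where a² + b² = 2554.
23² + 45² (a=23, b=45)

Factorization: 2554 = 2 × 1277
By Fermat: n is sum of two squares iff every prime p ≡ 3 (mod 4) appears to even power.
All primes ≡ 3 (mod 4) appear to even power.
Search a = 0, 1, 2, … for 2554 - a² a perfect square: first hit at a = 23: 2554 - 529 = 2025 = 45².
2554 = 23² + 45² = 529 + 2025 ✓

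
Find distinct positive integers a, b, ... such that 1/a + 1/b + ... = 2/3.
1/2 + 1/6

Greedy algorithm:
2/3: ceiling(3/2) = 2, use 1/2
1/6: ceiling(6/1) = 6, use 1/6
Result: 2/3 = 1/2 + 1/6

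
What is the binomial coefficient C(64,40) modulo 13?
9

Using Lucas' theorem:
Write n=64 and k=40 in base 13:
n in base 13: [4, 12]
k in base 13: [3, 1]
C(64,40) mod 13 = ∏ C(n_i, k_i) mod 13
Digit binomials (mod 13): C(4,3) = 4; C(12,1) = 12
Product: 4 × 12 = 48 ≡ 9 (mod 13)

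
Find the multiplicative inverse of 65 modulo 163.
158

gcd(65, 163) = 1, so the inverse exists.
Extended Euclidean algorithm on (163, 65):
163 = 2 × 65 + 33  ⟹  33 = (1)·163 + (-2)·65
65 = 1 × 33 + 32  ⟹  32 = (-1)·163 + (3)·65
33 = 1 × 32 + 1  ⟹  1 = (2)·163 + (-5)·65
So (-5)·65 ≡ 1 (mod 163), i.e. 65^(-1) ≡ -5 ≡ 158 (mod 163).
Check: 65 × 158 = 10270 ≡ 1 (mod 163)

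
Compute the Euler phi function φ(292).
144

292 = 2^2 × 73
φ(n) = n × ∏(1 - 1/p) for each prime p dividing n
φ(292) = 292 × (1 - 1/2) × (1 - 1/73) = 144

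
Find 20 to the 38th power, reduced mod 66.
58

Repeated squaring. Binary of 38 = 100110.
20^1 ≡ 20 (mod 66); 20^2 ≡ 4 (mod 66); 20^4 ≡ 16 (mod 66); 20^8 ≡ 58 (mod 66); 20^16 ≡ 64 (mod 66); 20^32 ≡ 4 (mod 66)
20^38 = 20^2 × 20^4 × 20^32 ≡ 58 (mod 66)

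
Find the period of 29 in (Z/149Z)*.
37

149 is prime, so ord(29) divides φ(149) = 148.
Divisors of 148: 1, 2, 4, 37, 74, 148.
Repeated squaring: 29^1 ≡ 29, 29^2 ≡ 96, 29^4 ≡ 127, 29^8 ≡ 37, 29^16 ≡ 28, 29^32 ≡ 39, 29^64 ≡ 31, 29^128 ≡ 67 (mod 149).
Test 29^d mod 149 for each divisor d in increasing order:
29^1 ≡ 29
29^2 ≡ 96
29^4 ≡ 127
29^37 = 29^32·29^4·29^1 ≡ 1  ← first divisor giving 1
The order is 37.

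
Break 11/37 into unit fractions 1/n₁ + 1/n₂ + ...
1/4 + 1/22 + 1/543 + 1/884004

Greedy algorithm:
11/37: ceiling(37/11) = 4, use 1/4
7/148: ceiling(148/7) = 22, use 1/22
3/1628: ceiling(1628/3) = 543, use 1/543
1/884004: ceiling(884004/1) = 884004, use 1/884004
Result: 11/37 = 1/4 + 1/22 + 1/543 + 1/884004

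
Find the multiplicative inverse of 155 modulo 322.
295

gcd(155, 322) = 1, so the inverse exists.
Extended Euclidean algorithm on (322, 155):
322 = 2 × 155 + 12  ⟹  12 = (1)·322 + (-2)·155
155 = 12 × 12 + 11  ⟹  11 = (-12)·322 + (25)·155
12 = 1 × 11 + 1  ⟹  1 = (13)·322 + (-27)·155
So (-27)·155 ≡ 1 (mod 322), i.e. 155^(-1) ≡ -27 ≡ 295 (mod 322).
Check: 155 × 295 = 45725 ≡ 1 (mod 322)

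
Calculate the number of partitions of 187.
1280011042268

p(n) counts ways to write n as a sum of positive integers (order ignored).
Euler's pentagonal recurrence: p(k) = p(k-1) + p(k-2) - p(k-5) - p(k-7) + p(k-12) + p(k-15) - ... (offsets j(3j∓1)/2, signs ++--, p(0)=1, p(<0)=0).
DP table for k = 0..186: p(0)=1, p(1)=1, p(2)=2, p(3)=3, p(4)=5, p(5)=7, p(6)=11, p(7)=15, p(8)=22, p(9)=30, p(10)=42, p(11)=56, p(12)=77, p(13)=101, p(14)=135, p(15)=176, p(16)=231, p(17)=297, p(18)=385, p(19)=490, p(20)=627, p(21)=792, p(22)=1002, p(23)=1255, p(24)=1575, p(25)=1958, p(26)=2436, p(27)=3010, p(28)=3718, p(29)=4565, p(30)=5604, p(31)=6842, p(32)=8349, p(33)=10143, p(34)=12310, p(35)=14883, p(36)=17977, p(37)=21637, p(38)=26015, p(39)=31185, p(40)=37338, p(41)=44583, p(42)=53174, p(43)=63261, p(44)=75175, p(45)=89134, p(46)=105558, p(47)=124754, p(48)=147273, p(49)=173525, p(50)=204226, p(51)=239943, p(52)=281589, p(53)=329931, p(54)=386155, p(55)=451276, p(56)=526823, p(57)=614154, p(58)=715220, p(59)=831820, p(60)=966467, p(61)=1121505, p(62)=1300156, p(63)=1505499, p(64)=1741630, p(65)=2012558, p(66)=2323520, p(67)=2679689, p(68)=3087735, p(69)=3554345, p(70)=4087968, p(71)=4697205, p(72)=5392783, p(73)=6185689, p(74)=7089500, p(75)=8118264, p(76)=9289091, p(77)=10619863, p(78)=12132164, p(79)=13848650, p(80)=15796476, p(81)=18004327, p(82)=20506255, p(83)=23338469, p(84)=26543660, p(85)=30167357, p(86)=34262962, p(87)=38887673, p(88)=44108109, p(89)=49995925, p(90)=56634173, p(91)=64112359, p(92)=72533807, p(93)=82010177, p(94)=92669720, p(95)=104651419, p(96)=118114304, p(97)=133230930, p(98)=150198136, p(99)=169229875, p(100)=190569292, p(101)=214481126, p(102)=241265379, p(103)=271248950, p(104)=304801365, p(105)=342325709, p(106)=384276336, p(107)=431149389, p(108)=483502844, p(109)=541946240, p(110)=607163746, p(111)=679903203, p(112)=761002156, p(113)=851376628, p(114)=952050665, p(115)=1064144451, p(116)=1188908248, p(117)=1327710076, p(118)=1482074143, p(119)=1653668665, p(120)=1844349560, p(121)=2056148051, p(122)=2291320912, p(123)=2552338241, p(124)=2841940500, p(125)=3163127352, p(126)=3519222692, p(127)=3913864295, p(128)=4351078600, p(129)=4835271870, p(130)=5371315400, p(131)=5964539504, p(132)=6620830889, p(133)=7346629512, p(134)=8149040695, p(135)=9035836076, p(136)=10015581680, p(137)=11097645016, p(138)=12292341831, p(139)=13610949895, p(140)=15065878135, p(141)=16670689208, p(142)=18440293320, p(143)=20390982757, p(144)=22540654445, p(145)=24908858009, p(146)=27517052599, p(147)=30388671978, p(148)=33549419497, p(149)=37027355200, p(150)=40853235313, p(151)=45060624582, p(152)=49686288421, p(153)=54770336324, p(154)=60356673280, p(155)=66493182097, p(156)=73232243759, p(157)=80630964769, p(158)=88751778802, p(159)=97662728555, p(160)=107438159466, p(161)=118159068427, p(162)=129913904637, p(163)=142798995930, p(164)=156919475295, p(165)=172389800255, p(166)=189334822579, p(167)=207890420102, p(168)=228204732751, p(169)=250438925115, p(170)=274768617130, p(171)=301384802048, p(172)=330495499613, p(173)=362326859895, p(174)=397125074750, p(175)=435157697830, p(176)=476715857290, p(177)=522115831195, p(178)=571701605655, p(179)=625846753120, p(180)=684957390936, p(181)=749474411781, p(182)=819876908323, p(183)=896684817527, p(184)=980462880430, p(185)=1071823774337, p(186)=1171432692373.
Final step: p(187) = p(186) + p(185) - p(182) - p(180) + p(175) + p(172) - p(165) - p(161) + p(152) + p(147) - p(136) - p(130) + p(117) + p(110) - p(95) - p(87) + p(70) + p(61) - p(42) - p(32) + p(11) + p(0)
= 1171432692373 + 1071823774337 - 819876908323 - 684957390936 + 435157697830 + 330495499613 - 172389800255 - 118159068427 + 49686288421 + 30388671978 - 10015581680 - 5371315400 + 1327710076 + 607163746 - 104651419 - 38887673 + 4087968 + 1121505 - 53174 - 8349 + 56 + 1
= 1280011042268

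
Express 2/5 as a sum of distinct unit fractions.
1/3 + 1/15

Greedy algorithm:
2/5: ceiling(5/2) = 3, use 1/3
1/15: ceiling(15/1) = 15, use 1/15
Result: 2/5 = 1/3 + 1/15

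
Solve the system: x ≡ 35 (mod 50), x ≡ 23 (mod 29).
835

Using Chinese Remainder Theorem:
M = 50 × 29 = 1450
M1 = 29, M2 = 50
y1 = 29^(-1) mod 50 = 19
y2 = 50^(-1) mod 29 = 18
x = (35×29×19 + 23×50×18) mod 1450 = 835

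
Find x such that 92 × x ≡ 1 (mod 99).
14

gcd(92, 99) = 1, so the inverse exists.
Extended Euclidean algorithm on (99, 92):
99 = 1 × 92 + 7  ⟹  7 = (1)·99 + (-1)·92
92 = 13 × 7 + 1  ⟹  1 = (-13)·99 + (14)·92
So (14)·92 ≡ 1 (mod 99), i.e. 92^(-1) ≡ 14 (mod 99).
Check: 92 × 14 = 1288 ≡ 1 (mod 99)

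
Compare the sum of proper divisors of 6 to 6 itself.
perfect

Proper divisors of 6: sum = 1 + 2 + 3 = 6
Since 6 = 6, 6 is perfect.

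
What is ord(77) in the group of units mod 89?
8

89 is prime, so ord(77) divides φ(89) = 88.
Divisors of 88: 1, 2, 4, 8, 11, 22, 44, 88.
Repeated squaring: 77^1 ≡ 77, 77^2 ≡ 55, 77^4 ≡ 88, 77^8 ≡ 1, 77^16 ≡ 1, 77^32 ≡ 1, 77^64 ≡ 1 (mod 89).
Test 77^d mod 89 for each divisor d in increasing order:
77^1 ≡ 77
77^2 ≡ 55
77^4 ≡ 88
77^8 ≡ 1  ← first divisor giving 1
The order is 8.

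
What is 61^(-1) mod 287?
80

gcd(61, 287) = 1, so the inverse exists.
Extended Euclidean algorithm on (287, 61):
287 = 4 × 61 + 43  ⟹  43 = (1)·287 + (-4)·61
61 = 1 × 43 + 18  ⟹  18 = (-1)·287 + (5)·61
43 = 2 × 18 + 7  ⟹  7 = (3)·287 + (-14)·61
18 = 2 × 7 + 4  ⟹  4 = (-7)·287 + (33)·61
7 = 1 × 4 + 3  ⟹  3 = (10)·287 + (-47)·61
4 = 1 × 3 + 1  ⟹  1 = (-17)·287 + (80)·61
So (80)·61 ≡ 1 (mod 287), i.e. 61^(-1) ≡ 80 (mod 287).
Check: 61 × 80 = 4880 ≡ 1 (mod 287)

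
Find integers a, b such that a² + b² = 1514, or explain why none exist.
17² + 35² (a=17, b=35)

Factorization: 1514 = 2 × 757
By Fermat: n is sum of two squares iff every prime p ≡ 3 (mod 4) appears to even power.
All primes ≡ 3 (mod 4) appear to even power.
Search a = 0, 1, 2, … for 1514 - a² a perfect square: first hit at a = 17: 1514 - 289 = 1225 = 35².
1514 = 17² + 35² = 289 + 1225 ✓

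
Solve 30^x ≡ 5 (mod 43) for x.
29

Baby-step giant-step with step n = ⌈√43⌉ = 7.
Baby steps 30^j mod 43 (j:value) for j=0..6: 0:1, 1:30, 2:40, 3:39, 4:9, 5:12, 6:16.
Giant-step multiplier: 30^(-7) ≡ 30^(42-7) = 30^35 ≡ 37 (mod 43).
Giant steps γ_i = 5·37^i mod 43: γ_0=5, γ_1=13, γ_2=8, γ_3=38, γ_4=30 (in table at j=1).
x = i·n + j = 4·7 + 1 = 29.
Check: 30^29 ≡ 5 (mod 43).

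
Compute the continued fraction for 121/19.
[6; 2, 1, 2, 2]

Euclidean algorithm steps:
121 = 6 × 19 + 7
19 = 2 × 7 + 5
7 = 1 × 5 + 2
5 = 2 × 2 + 1
2 = 2 × 1 + 0
Continued fraction: [6; 2, 1, 2, 2]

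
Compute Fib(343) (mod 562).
13

Matrix identity: Q^n = [[F_(n+1), F_n], [F_n, F_(n-1)]] with Q = [[1,1],[1,0]].
n = 343 = 101010111₂. Square-and-multiply, entries mod 562:
Q^1 = [[1,1],[1,0]]
Q^2 = (Q^1)² = [[2,1],[1,1]]
Q^5 = (Q^2)²·Q = [[8,5],[5,3]]
Q^10 = (Q^5)² = [[89,55],[55,34]]
Q^21 = (Q^10)²·Q = [[289,268],[268,21]]
Q^42 = (Q^21)² = [[233,466],[466,329]]
Q^85 = (Q^42)²·Q = [[561,561],[561,0]]
Q^171 = (Q^85)²·Q = [[3,2],[2,1]]
Q^343 = (Q^171)²·Q = [[21,13],[13,8]]
F_343 mod 562 = Q^343[0][1] = 13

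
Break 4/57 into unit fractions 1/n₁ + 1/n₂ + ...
1/15 + 1/285

Greedy algorithm:
4/57: ceiling(57/4) = 15, use 1/15
1/285: ceiling(285/1) = 285, use 1/285
Result: 4/57 = 1/15 + 1/285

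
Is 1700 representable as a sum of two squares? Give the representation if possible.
10² + 40² (a=10, b=40)

Factorization: 1700 = 2^2 × 5^2 × 17
By Fermat: n is sum of two squares iff every prime p ≡ 3 (mod 4) appears to even power.
All primes ≡ 3 (mod 4) appear to even power.
Search a = 0, 1, 2, … for 1700 - a² a perfect square: first hit at a = 10: 1700 - 100 = 1600 = 40².
1700 = 10² + 40² = 100 + 1600 ✓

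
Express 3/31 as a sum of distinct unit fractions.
1/11 + 1/171 + 1/58311

Greedy algorithm:
3/31: ceiling(31/3) = 11, use 1/11
2/341: ceiling(341/2) = 171, use 1/171
1/58311: ceiling(58311/1) = 58311, use 1/58311
Result: 3/31 = 1/11 + 1/171 + 1/58311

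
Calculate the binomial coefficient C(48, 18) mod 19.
0

Using Lucas' theorem:
Write n=48 and k=18 in base 19:
n in base 19: [2, 10]
k in base 19: [0, 18]
C(48,18) mod 19 = ∏ C(n_i, k_i) mod 19
Digit binomials (mod 19): C(2,0) = 1; C(10,18) = 0 (k_i > n_i)
Product: 1 × 0 = 0 ≡ 0 (mod 19)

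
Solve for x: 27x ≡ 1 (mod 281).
229

gcd(27, 281) = 1, so the inverse exists.
Extended Euclidean algorithm on (281, 27):
281 = 10 × 27 + 11  ⟹  11 = (1)·281 + (-10)·27
27 = 2 × 11 + 5  ⟹  5 = (-2)·281 + (21)·27
11 = 2 × 5 + 1  ⟹  1 = (5)·281 + (-52)·27
So (-52)·27 ≡ 1 (mod 281), i.e. 27^(-1) ≡ -52 ≡ 229 (mod 281).
Check: 27 × 229 = 6183 ≡ 1 (mod 281)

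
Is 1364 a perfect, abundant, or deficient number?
deficient

Proper divisors of 1364: sum = 1 + 2 + 4 + 11 + 22 + 31 + 44 + 62 + 124 + 341 + 682 = 1324
Since 1324 < 1364, 1364 is deficient.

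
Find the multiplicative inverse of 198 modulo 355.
52

gcd(198, 355) = 1, so the inverse exists.
Extended Euclidean algorithm on (355, 198):
355 = 1 × 198 + 157  ⟹  157 = (1)·355 + (-1)·198
198 = 1 × 157 + 41  ⟹  41 = (-1)·355 + (2)·198
157 = 3 × 41 + 34  ⟹  34 = (4)·355 + (-7)·198
41 = 1 × 34 + 7  ⟹  7 = (-5)·355 + (9)·198
34 = 4 × 7 + 6  ⟹  6 = (24)·355 + (-43)·198
7 = 1 × 6 + 1  ⟹  1 = (-29)·355 + (52)·198
So (52)·198 ≡ 1 (mod 355), i.e. 198^(-1) ≡ 52 (mod 355).
Check: 198 × 52 = 10296 ≡ 1 (mod 355)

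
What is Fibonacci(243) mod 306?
272

Matrix identity: Q^n = [[F_(n+1), F_n], [F_n, F_(n-1)]] with Q = [[1,1],[1,0]].
n = 243 = 11110011₂. Square-and-multiply, entries mod 306:
Q^1 = [[1,1],[1,0]]
Q^3 = (Q^1)²·Q = [[3,2],[2,1]]
Q^7 = (Q^3)²·Q = [[21,13],[13,8]]
Q^15 = (Q^7)²·Q = [[69,304],[304,71]]
Q^30 = (Q^15)² = [[175,26],[26,149]]
Q^60 = (Q^30)² = [[89,162],[162,233]]
Q^121 = (Q^60)²·Q = [[37,199],[199,144]]
Q^243 = (Q^121)²·Q = [[183,272],[272,217]]
F_243 mod 306 = Q^243[0][1] = 272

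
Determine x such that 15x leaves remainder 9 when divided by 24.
x ≡ 7 (mod 8)

gcd(15, 24) = 3, which divides 9, so solutions exist.
Divide through by 3: 5x ≡ 3 (mod 8).
Find 5^(-1) mod 8 by the extended Euclidean algorithm:
8 = 1 × 5 + 3  ⟹  3 = (1)·8 + (-1)·5
5 = 1 × 3 + 2  ⟹  2 = (-1)·8 + (2)·5
3 = 1 × 2 + 1  ⟹  1 = (2)·8 + (-3)·5
So (-3)·5 ≡ 1 (mod 8), i.e. 5^(-1) ≡ -3 ≡ 5 (mod 8).
x ≡ 5 × 3 = 15 ≡ 7 (mod 8).
Check: 15 × 7 = 105 ≡ 9 (mod 24).
x ≡ 7 (mod 8), giving 3 solutions mod 24.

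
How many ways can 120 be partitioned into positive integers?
1844349560

p(n) counts ways to write n as a sum of positive integers (order ignored).
Euler's pentagonal recurrence: p(k) = p(k-1) + p(k-2) - p(k-5) - p(k-7) + p(k-12) + p(k-15) - ... (offsets j(3j∓1)/2, signs ++--, p(0)=1, p(<0)=0).
DP table for k = 0..119: p(0)=1, p(1)=1, p(2)=2, p(3)=3, p(4)=5, p(5)=7, p(6)=11, p(7)=15, p(8)=22, p(9)=30, p(10)=42, p(11)=56, p(12)=77, p(13)=101, p(14)=135, p(15)=176, p(16)=231, p(17)=297, p(18)=385, p(19)=490, p(20)=627, p(21)=792, p(22)=1002, p(23)=1255, p(24)=1575, p(25)=1958, p(26)=2436, p(27)=3010, p(28)=3718, p(29)=4565, p(30)=5604, p(31)=6842, p(32)=8349, p(33)=10143, p(34)=12310, p(35)=14883, p(36)=17977, p(37)=21637, p(38)=26015, p(39)=31185, p(40)=37338, p(41)=44583, p(42)=53174, p(43)=63261, p(44)=75175, p(45)=89134, p(46)=105558, p(47)=124754, p(48)=147273, p(49)=173525, p(50)=204226, p(51)=239943, p(52)=281589, p(53)=329931, p(54)=386155, p(55)=451276, p(56)=526823, p(57)=614154, p(58)=715220, p(59)=831820, p(60)=966467, p(61)=1121505, p(62)=1300156, p(63)=1505499, p(64)=1741630, p(65)=2012558, p(66)=2323520, p(67)=2679689, p(68)=3087735, p(69)=3554345, p(70)=4087968, p(71)=4697205, p(72)=5392783, p(73)=6185689, p(74)=7089500, p(75)=8118264, p(76)=9289091, p(77)=10619863, p(78)=12132164, p(79)=13848650, p(80)=15796476, p(81)=18004327, p(82)=20506255, p(83)=23338469, p(84)=26543660, p(85)=30167357, p(86)=34262962, p(87)=38887673, p(88)=44108109, p(89)=49995925, p(90)=56634173, p(91)=64112359, p(92)=72533807, p(93)=82010177, p(94)=92669720, p(95)=104651419, p(96)=118114304, p(97)=133230930, p(98)=150198136, p(99)=169229875, p(100)=190569292, p(101)=214481126, p(102)=241265379, p(103)=271248950, p(104)=304801365, p(105)=342325709, p(106)=384276336, p(107)=431149389, p(108)=483502844, p(109)=541946240, p(110)=607163746, p(111)=679903203, p(112)=761002156, p(113)=851376628, p(114)=952050665, p(115)=1064144451, p(116)=1188908248, p(117)=1327710076, p(118)=1482074143, p(119)=1653668665.
Final step: p(120) = p(119) + p(118) - p(115) - p(113) + p(108) + p(105) - p(98) - p(94) + p(85) + p(80) - p(69) - p(63) + p(50) + p(43) - p(28) - p(20) + p(3)
= 1653668665 + 1482074143 - 1064144451 - 851376628 + 483502844 + 342325709 - 150198136 - 92669720 + 30167357 + 15796476 - 3554345 - 1505499 + 204226 + 63261 - 3718 - 627 + 3
= 1844349560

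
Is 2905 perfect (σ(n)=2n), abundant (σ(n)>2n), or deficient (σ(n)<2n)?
deficient

Proper divisors of 2905: sum = 1 + 5 + 7 + 35 + 83 + 415 + 581 = 1127
Since 1127 < 2905, 2905 is deficient.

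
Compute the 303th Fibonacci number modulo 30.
22

Matrix identity: Q^n = [[F_(n+1), F_n], [F_n, F_(n-1)]] with Q = [[1,1],[1,0]].
n = 303 = 100101111₂. Square-and-multiply, entries mod 30:
Q^1 = [[1,1],[1,0]]
Q^2 = (Q^1)² = [[2,1],[1,1]]
Q^4 = (Q^2)² = [[5,3],[3,2]]
Q^9 = (Q^4)²·Q = [[25,4],[4,21]]
Q^18 = (Q^9)² = [[11,4],[4,7]]
Q^37 = (Q^18)²·Q = [[29,17],[17,12]]
Q^75 = (Q^37)²·Q = [[27,20],[20,7]]
Q^151 = (Q^75)²·Q = [[9,19],[19,20]]
Q^303 = (Q^151)²·Q = [[3,22],[22,11]]
F_303 mod 30 = Q^303[0][1] = 22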